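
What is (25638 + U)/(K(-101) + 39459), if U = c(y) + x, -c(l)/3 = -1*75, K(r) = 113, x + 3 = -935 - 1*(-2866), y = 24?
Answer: 27791/39572 ≈ 0.70229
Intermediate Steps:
x = 1928 (x = -3 + (-935 - 1*(-2866)) = -3 + (-935 + 2866) = -3 + 1931 = 1928)
c(l) = 225 (c(l) = -(-3)*75 = -3*(-75) = 225)
U = 2153 (U = 225 + 1928 = 2153)
(25638 + U)/(K(-101) + 39459) = (25638 + 2153)/(113 + 39459) = 27791/39572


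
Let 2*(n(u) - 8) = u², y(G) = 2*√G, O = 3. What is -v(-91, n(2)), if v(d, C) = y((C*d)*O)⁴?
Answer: -119246400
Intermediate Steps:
n(u) = 8 + u²/2
v(d, C) = 144*C²*d² (v(d, C) = (2*√((C*d)*3))⁴ = (2*√(3*C*d))⁴ = (2*(√3*√(C*d)))⁴ = (2*√3*√(C*d))⁴ = 144*C²*d²)
-v(-91, n(2)) = -144*(8 + (½)*2²)²*(-91)² = -144*(8 + (½)*4)²*8281 = -144*(8 + 2)²*8281 = -144*10²*8281 = -144*100*8281 = -1*119246400 = -119246400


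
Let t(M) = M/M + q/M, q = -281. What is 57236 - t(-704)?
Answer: 40293159/704 ≈ 57235.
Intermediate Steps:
t(M) = 1 - 281/M (t(M) = M/M - 281/M = 1 - 281/M)
57236 - t(-704) = 57236 - (-281 - 704)/(-704) = 57236 - (-1)*(-985)/704 = 57236 - 1*985/704 = 57236 - 985/704 = 40293159/704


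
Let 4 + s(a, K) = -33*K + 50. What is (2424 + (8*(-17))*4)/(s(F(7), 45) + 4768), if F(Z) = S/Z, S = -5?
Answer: 1880/3329 ≈ 0.56473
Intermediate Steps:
F(Z) = -5/Z
s(a, K) = 46 - 33*K (s(a, K) = -4 + (-33*K + 50) = -4 + (50 - 33*K) = 46 - 33*K)
(2424 + (8*(-17))*4)/(s(F(7), 45) + 4768) = (2424 + (8*(-17))*4)/((46 - 33*45) + 4768) = (2424 - 136*4)/((46 - 1485) + 4768) = (2424 - 544)/(-1439 + 4768) = 1880/3329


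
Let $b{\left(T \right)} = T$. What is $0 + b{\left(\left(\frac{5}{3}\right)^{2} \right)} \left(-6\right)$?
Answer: $- \frac{50}{3} \approx -16.667$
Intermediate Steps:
$0 + b{\left(\left(\frac{5}{3}\right)^{2} \right)} \left(-6\right) = 0 + \left(\frac{5}{3}\right)^{2} \left(-6\right) = 0 + \frac{25}{9} \left(-6\right) = 0 - \frac{50}{3} = - \frac{50}{3}$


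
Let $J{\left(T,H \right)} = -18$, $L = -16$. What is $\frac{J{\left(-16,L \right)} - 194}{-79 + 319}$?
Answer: $- \frac{53}{60} \approx -0.88333$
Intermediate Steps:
$\frac{J{\left(-16,L \right)} - 194}{-79 + 319} = \frac{-18 - 194}{-79 + 319} = - \frac{212}{240} = \left(-212\right) \frac{1}{240} = - \frac{53}{60}$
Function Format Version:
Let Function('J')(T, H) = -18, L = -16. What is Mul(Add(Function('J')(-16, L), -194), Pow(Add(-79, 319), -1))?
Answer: Rational(-53, 60) ≈ -0.88333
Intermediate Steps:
Mul(Add(Function('J')(-16, L), -194), Pow(Add(-79, 319), -1)) = Mul(Add(-18, -194), Pow(Add(-79, 319), -1)) = Mul(-212, Pow(240, -1)) = Mul(-212, Rational(1, 240)) = Rational(-53, 60)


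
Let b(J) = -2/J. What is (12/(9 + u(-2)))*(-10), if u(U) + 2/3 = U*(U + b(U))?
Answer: -360/31 ≈ -11.613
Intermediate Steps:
u(U) = -2/3 + U*(U - 2/U)
(12/(9 + u(-2)))*(-10) = (12/(9 + (-8/3 + (-2)**2)))*(-10) = (12/(9 + (-8/3 + 4)))*(-10) = (12/(9 + 4/3))*(-10) = (12/(31/3))*(-10) = (12*(3/31))*(-10) = (36/31)*(-10) = -360/31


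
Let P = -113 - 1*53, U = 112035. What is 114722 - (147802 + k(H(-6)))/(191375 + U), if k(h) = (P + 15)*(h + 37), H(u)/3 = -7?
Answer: 17403828317/151705 ≈ 1.1472e+5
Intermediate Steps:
H(u) = -21 (H(u) = 3*(-7) = -21)
P = -166 (P = -113 - 53 = -166)
k(h) = -5587 - 151*h (k(h) = (-166 + 15)*(h + 37) = -151*(37 + h) = -5587 - 151*h)
114722 - (147802 + k(H(-6)))/(191375 + U) = 114722 - (147802 + (-5587 - 151*(-21)))/(191375 + 112035) = 114722 - (147802 + (-5587 + 3171))/303410 = 114722 - (147802 - 2416)/303410 = 114722 - 145386/303410 = 114722 - 1*72693/151705 = 114722 - 72693/151705 = 17403828317/151705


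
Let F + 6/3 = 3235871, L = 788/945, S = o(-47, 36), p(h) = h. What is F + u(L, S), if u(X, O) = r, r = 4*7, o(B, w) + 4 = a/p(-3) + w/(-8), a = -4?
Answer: 3235897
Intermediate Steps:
o(B, w) = -8/3 - w/8 (o(B, w) = -4 + (-4/(-3) + w/(-8)) = -4 + (-4*(-⅓) + w*(-⅛)) = -4 + (4/3 - w/8) = -8/3 - w/8)
r = 28
S = -43/6 (S = -8/3 - ⅛*36 = -8/3 - 9/2 = -43/6 ≈ -7.1667)
L = 788/945 (L = 788*(1/945) = 788/945 ≈ 0.83386)
u(X, O) = 28
F = 3235869 (F = -2 + 3235871 = 3235869)
F + u(L, S) = 3235869 + 28 = 3235897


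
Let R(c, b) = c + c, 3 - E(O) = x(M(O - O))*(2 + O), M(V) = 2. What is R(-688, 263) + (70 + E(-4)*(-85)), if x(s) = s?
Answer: -1901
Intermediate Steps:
E(O) = -1 - 2*O (E(O) = 3 - 2*(2 + O) = 3 - (4 + 2*O) = 3 + (-4 - 2*O) = -1 - 2*O)
R(c, b) = 2*c
R(-688, 263) + (70 + E(-4)*(-85)) = 2*(-688) + (70 + (-1 - 2*(-4))*(-85)) = -1376 + (70 + (-1 + 8)*(-85)) = -1376 + (70 + 7*(-85)) = -1376 + (70 - 595) = -1376 - 525 = -1901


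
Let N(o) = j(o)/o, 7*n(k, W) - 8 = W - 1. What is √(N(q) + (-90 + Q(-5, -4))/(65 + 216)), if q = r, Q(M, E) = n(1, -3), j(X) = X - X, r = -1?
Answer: I*√1231342/1967 ≈ 0.56414*I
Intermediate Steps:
j(X) = 0
n(k, W) = 1 + W/7 (n(k, W) = 8/7 + (W - 1)/7 = 8/7 + (-1 + W)/7 = 8/7 + (-⅐ + W/7) = 1 + W/7)
Q(M, E) = 4/7 (Q(M, E) = 1 + (⅐)*(-3) = 1 - 3/7 = 4/7)
q = -1
N(o) = 0 (N(o) = 0/o = 0)
√(N(q) + (-90 + Q(-5, -4))/(65 + 216)) = √(0 + (-90 + 4/7)/(65 + 216)) = √(0 - 626/7/281) = √(0 - 626/7*1/281) = √(0 - 626/1967) = √(-626/1967) = I*√1231342/1967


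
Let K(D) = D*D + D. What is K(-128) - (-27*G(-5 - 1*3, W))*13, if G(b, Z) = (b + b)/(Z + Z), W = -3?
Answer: 17192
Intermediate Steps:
K(D) = D + D² (K(D) = D² + D = D + D²)
G(b, Z) = b/Z (G(b, Z) = (2*b)/((2*Z)) = (2*b)*(1/(2*Z)) = b/Z)
K(-128) - (-27*G(-5 - 1*3, W))*13 = -128*(1 - 128) - (-27*(-5 - 1*3)/(-3))*13 = -128*(-127) - (-27*(-5 - 3)*(-1)/3)*13 = 16256 - (-(-216)*(-1)/3)*13 = 16256 - (-27*8/3)*13 = 16256 - (-72)*13 = 16256 - 1*(-936) = 16256 + 936 = 17192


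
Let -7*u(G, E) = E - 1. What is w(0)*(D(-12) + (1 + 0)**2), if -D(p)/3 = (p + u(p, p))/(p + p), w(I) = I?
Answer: 0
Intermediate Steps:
u(G, E) = 1/7 - E/7 (u(G, E) = -(E - 1)/7 = -(-1 + E)/7 = 1/7 - E/7)
D(p) = -3*(1/7 + 6*p/7)/(2*p) (D(p) = -3*(p + (1/7 - p/7))/(p + p) = -3*(1/7 + 6*p/7)/(2*p))
w(0)*(D(-12) + (1 + 0)**2) = 0*((3/14)*(-1 - 6*(-12))/(-12) + (1 + 0)**2) = 0*((3/14)*(-1/12)*(-1 + 72) + 1**2) = 0*((3/14)*(-1/12)*71 + 1) = 0*(-71/56 + 1) = 0*(-15/56) = 0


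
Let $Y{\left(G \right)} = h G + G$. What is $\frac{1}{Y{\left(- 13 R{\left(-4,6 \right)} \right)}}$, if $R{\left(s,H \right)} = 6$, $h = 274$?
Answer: $- \frac{1}{21450} \approx -4.662 \cdot 10^{-5}$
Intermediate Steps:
$Y{\left(G \right)} = 275 G$ ($Y{\left(G \right)} = 274 G + G = 275 G$)
$\frac{1}{Y{\left(- 13 R{\left(-4,6 \right)} \right)}} = \frac{1}{275 \left(\left(-13\right) 6\right)} = \frac{1}{275 \left(-78\right)} = \frac{1}{-21450} = - \frac{1}{21450}$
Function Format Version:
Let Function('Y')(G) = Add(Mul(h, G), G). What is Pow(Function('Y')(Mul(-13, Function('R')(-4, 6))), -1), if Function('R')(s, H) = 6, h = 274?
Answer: Rational(-1, 21450) ≈ -4.6620e-5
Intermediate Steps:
Function('Y')(G) = Mul(275, G) (Function('Y')(G) = Add(Mul(274, G), G) = Mul(275, G))
Pow(Function('Y')(Mul(-13, Function('R')(-4, 6))), -1) = Pow(Mul(275, Mul(-13, 6)), -1) = Pow(Mul(275, -78), -1) = Pow(-21450, -1) = Rational(-1, 21450)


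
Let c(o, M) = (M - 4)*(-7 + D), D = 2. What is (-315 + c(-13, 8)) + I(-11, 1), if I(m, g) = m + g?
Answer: -345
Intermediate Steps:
I(m, g) = g + m
c(o, M) = 20 - 5*M (c(o, M) = (M - 4)*(-7 + 2) = (-4 + M)*(-5) = 20 - 5*M)
(-315 + c(-13, 8)) + I(-11, 1) = (-315 + (20 - 5*8)) + (1 - 11) = (-315 + (20 - 40)) - 10 = (-315 - 20) - 10 = -335 - 10 = -345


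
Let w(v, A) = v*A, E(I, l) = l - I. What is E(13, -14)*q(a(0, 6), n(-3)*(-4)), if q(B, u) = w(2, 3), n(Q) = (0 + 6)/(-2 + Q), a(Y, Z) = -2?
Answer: -162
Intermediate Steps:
n(Q) = 6/(-2 + Q)
w(v, A) = A*v
q(B, u) = 6 (q(B, u) = 3*2 = 6)
E(13, -14)*q(a(0, 6), n(-3)*(-4)) = (-14 - 1*13)*6 = (-14 - 13)*6 = -27*6 = -162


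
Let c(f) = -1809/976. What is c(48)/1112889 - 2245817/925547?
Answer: -116160115656191/47871920451248 ≈ -2.4265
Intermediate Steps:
c(f) = -1809/976 (c(f) = -1809*1/976 = -1809/976)
c(48)/1112889 - 2245817/925547 = -1809/976/1112889 - 2245817/925547 = -1809/976*1/1112889 - 2245817*1/925547 = -603/362059888 - 320831/132221 = -116160115656191/47871920451248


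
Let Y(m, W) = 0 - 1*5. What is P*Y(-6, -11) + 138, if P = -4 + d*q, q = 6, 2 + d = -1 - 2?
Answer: 308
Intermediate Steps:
d = -5 (d = -2 + (-1 - 2) = -2 - 3 = -5)
Y(m, W) = -5 (Y(m, W) = 0 - 5 = -5)
P = -34 (P = -4 - 5*6 = -4 - 30 = -34)
P*Y(-6, -11) + 138 = -34*(-5) + 138 = 170 + 138 = 308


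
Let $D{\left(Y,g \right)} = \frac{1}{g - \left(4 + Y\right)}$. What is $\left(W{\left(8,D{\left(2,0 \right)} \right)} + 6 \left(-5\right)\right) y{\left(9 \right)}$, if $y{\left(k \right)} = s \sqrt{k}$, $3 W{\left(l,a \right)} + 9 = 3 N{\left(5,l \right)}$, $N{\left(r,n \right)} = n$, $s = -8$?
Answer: $600$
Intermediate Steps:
$D{\left(Y,g \right)} = \frac{1}{-4 + g - Y}$
$W{\left(l,a \right)} = -3 + l$ ($W{\left(l,a \right)} = -3 + \frac{3 l}{3} = -3 + l$)
$y{\left(k \right)} = - 8 \sqrt{k}$
$\left(W{\left(8,D{\left(2,0 \right)} \right)} + 6 \left(-5\right)\right) y{\left(9 \right)} = \left(\left(-3 + 8\right) + 6 \left(-5\right)\right) \left(- 8 \sqrt{9}\right) = \left(5 - 30\right) \left(\left(-8\right) 3\right) = \left(-25\right) \left(-24\right) = 600$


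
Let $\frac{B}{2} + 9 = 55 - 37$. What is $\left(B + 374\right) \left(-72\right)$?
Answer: $-28224$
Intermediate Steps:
$B = 18$ ($B = -18 + 2 \left(55 - 37\right) = -18 + 2 \cdot 18 = -18 + 36 = 18$)
$\left(B + 374\right) \left(-72\right) = \left(18 + 374\right) \left(-72\right) = 392 \left(-72\right) = -28224$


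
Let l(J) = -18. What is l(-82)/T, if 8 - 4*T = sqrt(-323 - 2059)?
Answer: -288/1223 - 36*I*sqrt(2382)/1223 ≈ -0.23549 - 1.4366*I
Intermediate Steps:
T = 2 - I*sqrt(2382)/4 (T = 2 - sqrt(-323 - 2059)/4 = 2 - I*sqrt(2382)/4 ≈ 2.0 - 12.201*I)
l(-82)/T = -18/(2 - I*sqrt(2382)/4)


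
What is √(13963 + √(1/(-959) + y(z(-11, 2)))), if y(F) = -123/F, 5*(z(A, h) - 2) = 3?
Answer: √(2170214480707 + 12467*I*√7353011666)/12467 ≈ 118.17 + 0.029104*I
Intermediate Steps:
z(A, h) = 13/5 (z(A, h) = 2 + (⅕)*3 = 2 + ⅗ = 13/5)
√(13963 + √(1/(-959) + y(z(-11, 2)))) = √(13963 + √(1/(-959) - 123/13/5)) = √(13963 + √(-1/959 - 123*5/13)) = √(13963 + √(-1/959 - 615/13)) = √(13963 + √(-589798/12467)) = √(13963 + I*√7353011666/12467)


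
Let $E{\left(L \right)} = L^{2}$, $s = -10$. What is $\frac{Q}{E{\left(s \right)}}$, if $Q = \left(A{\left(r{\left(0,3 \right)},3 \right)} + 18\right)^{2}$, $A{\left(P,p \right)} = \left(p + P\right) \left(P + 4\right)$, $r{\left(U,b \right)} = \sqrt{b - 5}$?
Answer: $\frac{343}{50} + \frac{98 i \sqrt{2}}{25} \approx 6.86 + 5.5437 i$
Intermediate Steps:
$r{\left(U,b \right)} = \sqrt{-5 + b}$
$A{\left(P,p \right)} = \left(4 + P\right) \left(P + p\right)$ ($A{\left(P,p \right)} = \left(P + p\right) \left(4 + P\right) = \left(4 + P\right) \left(P + p\right)$)
$Q = \left(28 + 7 i \sqrt{2}\right)^{2}$ ($Q = \left(\left(\left(\sqrt{-5 + 3}\right)^{2} + 4 \sqrt{-5 + 3} + 4 \cdot 3 + \sqrt{-5 + 3} \cdot 3\right) + 18\right)^{2} = \left(\left(\left(\sqrt{-2}\right)^{2} + 4 \sqrt{-2} + 12 + \sqrt{-2} \cdot 3\right) + 18\right)^{2} = \left(\left(\left(i \sqrt{2}\right)^{2} + 4 i \sqrt{2} + 12 + i \sqrt{2} \cdot 3\right) + 18\right)^{2} = \left(\left(-2 + 4 i \sqrt{2} + 12 + 3 i \sqrt{2}\right) + 18\right)^{2} = \left(\left(10 + 7 i \sqrt{2}\right) + 18\right)^{2} = \left(28 + 7 i \sqrt{2}\right)^{2} \approx 686.0 + 554.37 i$)
$\frac{Q}{E{\left(s \right)}} = \frac{686 + 392 i \sqrt{2}}{\left(-10\right)^{2}} = \frac{686 + 392 i \sqrt{2}}{100} = \left(686 + 392 i \sqrt{2}\right) \frac{1}{100} = \frac{343}{50} + \frac{98 i \sqrt{2}}{25}$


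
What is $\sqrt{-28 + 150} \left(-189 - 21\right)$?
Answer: $- 210 \sqrt{122} \approx -2319.5$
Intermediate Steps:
$\sqrt{-28 + 150} \left(-189 - 21\right) = \sqrt{122} \left(-210\right) = - 210 \sqrt{122}$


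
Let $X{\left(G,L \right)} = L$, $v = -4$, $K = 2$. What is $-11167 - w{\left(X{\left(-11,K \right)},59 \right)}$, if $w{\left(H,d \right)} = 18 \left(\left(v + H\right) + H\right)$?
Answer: $-11167$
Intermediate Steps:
$w{\left(H,d \right)} = -72 + 36 H$ ($w{\left(H,d \right)} = 18 \left(\left(-4 + H\right) + H\right) = 18 \left(-4 + 2 H\right) = -72 + 36 H$)
$-11167 - w{\left(X{\left(-11,K \right)},59 \right)} = -11167 - \left(-72 + 36 \cdot 2\right) = -11167 - \left(-72 + 72\right) = -11167 - 0 = -11167 + 0 = -11167$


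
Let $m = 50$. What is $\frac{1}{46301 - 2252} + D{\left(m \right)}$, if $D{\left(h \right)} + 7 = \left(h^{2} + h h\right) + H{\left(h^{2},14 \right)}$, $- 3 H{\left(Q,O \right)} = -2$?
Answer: $\frac{73322008}{14683} \approx 4993.7$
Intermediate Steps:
$H{\left(Q,O \right)} = \frac{2}{3}$ ($H{\left(Q,O \right)} = \left(- \frac{1}{3}\right) \left(-2\right) = \frac{2}{3}$)
$D{\left(h \right)} = - \frac{19}{3} + 2 h^{2}$ ($D{\left(h \right)} = -7 + \left(\left(h^{2} + h h\right) + \frac{2}{3}\right) = -7 + \left(\left(h^{2} + h^{2}\right) + \frac{2}{3}\right) = -7 + \left(2 h^{2} + \frac{2}{3}\right) = -7 + \left(\frac{2}{3} + 2 h^{2}\right) = - \frac{19}{3} + 2 h^{2}$)
$\frac{1}{46301 - 2252} + D{\left(m \right)} = \frac{1}{46301 - 2252} - \left(\frac{19}{3} - 2 \cdot 50^{2}\right) = \frac{1}{44049} + \left(- \frac{19}{3} + 2 \cdot 2500\right) = \frac{1}{44049} + \left(- \frac{19}{3} + 5000\right) = \frac{1}{44049} + \frac{14981}{3} = \frac{73322008}{14683}$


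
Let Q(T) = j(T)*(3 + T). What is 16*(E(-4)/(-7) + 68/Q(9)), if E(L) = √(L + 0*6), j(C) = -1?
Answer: -272/3 - 32*I/7 ≈ -90.667 - 4.5714*I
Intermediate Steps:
Q(T) = -3 - T (Q(T) = -(3 + T) = -3 - T)
E(L) = √L (E(L) = √(L + 0) = √L)
16*(E(-4)/(-7) + 68/Q(9)) = 16*(√(-4)/(-7) + 68/(-3 - 1*9)) = 16*((2*I)*(-⅐) + 68/(-3 - 9)) = 16*(-2*I/7 + 68/(-12)) = 16*(-2*I/7 + 68*(-1/12)) = 16*(-2*I/7 - 17/3) = 16*(-17/3 - 2*I/7) = -272/3 - 32*I/7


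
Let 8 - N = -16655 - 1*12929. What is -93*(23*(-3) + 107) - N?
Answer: -33126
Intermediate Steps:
N = 29592 (N = 8 - (-16655 - 1*12929) = 8 - (-16655 - 12929) = 8 - 1*(-29584) = 8 + 29584 = 29592)
-93*(23*(-3) + 107) - N = -93*(23*(-3) + 107) - 1*29592 = -93*(-69 + 107) - 29592 = -93*38 - 29592 = -3534 - 29592 = -33126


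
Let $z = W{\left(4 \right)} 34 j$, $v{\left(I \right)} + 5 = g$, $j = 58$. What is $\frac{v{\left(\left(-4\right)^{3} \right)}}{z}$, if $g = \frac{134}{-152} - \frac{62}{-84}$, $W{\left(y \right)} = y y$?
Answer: $- \frac{8209}{50356992} \approx -0.00016302$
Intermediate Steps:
$W{\left(y \right)} = y^{2}$
$g = - \frac{229}{1596}$ ($g = 134 \left(- \frac{1}{152}\right) - - \frac{31}{42} = - \frac{67}{76} + \frac{31}{42} = - \frac{229}{1596} \approx -0.14348$)
$v{\left(I \right)} = - \frac{8209}{1596}$ ($v{\left(I \right)} = -5 - \frac{229}{1596} = - \frac{8209}{1596}$)
$z = 31552$ ($z = 4^{2} \cdot 34 \cdot 58 = 16 \cdot 34 \cdot 58 = 544 \cdot 58 = 31552$)
$\frac{v{\left(\left(-4\right)^{3} \right)}}{z} = - \frac{8209}{1596 \cdot 31552} = \left(- \frac{8209}{1596}\right) \frac{1}{31552} = - \frac{8209}{50356992}$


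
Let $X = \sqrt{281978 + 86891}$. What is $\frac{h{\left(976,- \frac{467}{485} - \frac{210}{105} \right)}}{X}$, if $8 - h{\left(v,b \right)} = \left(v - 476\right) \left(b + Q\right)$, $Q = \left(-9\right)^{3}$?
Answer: $\frac{35500976 \sqrt{368869}}{35780293} \approx 602.6$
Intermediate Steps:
$Q = -729$
$X = \sqrt{368869} \approx 607.35$
$h{\left(v,b \right)} = 8 - \left(-729 + b\right) \left(-476 + v\right)$ ($h{\left(v,b \right)} = 8 - \left(v - 476\right) \left(b - 729\right) = 8 - \left(-476 + v\right) \left(-729 + b\right) = 8 - \left(-729 + b\right) \left(-476 + v\right)$)
$\frac{h{\left(976,- \frac{467}{485} - \frac{210}{105} \right)}}{X} = \frac{-346996 + 476 \left(- \frac{467}{485} - \frac{210}{105}\right) + 729 \cdot 976 - \left(- \frac{467}{485} - \frac{210}{105}\right) 976}{\sqrt{368869}} = \left(-346996 + 476 \left(\left(-467\right) \frac{1}{485} - 2\right) + 711504 - \left(\left(-467\right) \frac{1}{485} - 2\right) 976\right) \frac{\sqrt{368869}}{368869} = \left(-346996 + 476 \left(- \frac{467}{485} - 2\right) + 711504 - \left(- \frac{467}{485} - 2\right) 976\right) \frac{\sqrt{368869}}{368869} = \left(-346996 + 476 \left(- \frac{1437}{485}\right) + 711504 - \left(- \frac{1437}{485}\right) 976\right) \frac{\sqrt{368869}}{368869} = \left(-346996 - \frac{684012}{485} + 711504 + \frac{1402512}{485}\right) \frac{\sqrt{368869}}{368869} = \frac{35500976 \frac{\sqrt{368869}}{368869}}{97} = \frac{35500976 \sqrt{368869}}{35780293}$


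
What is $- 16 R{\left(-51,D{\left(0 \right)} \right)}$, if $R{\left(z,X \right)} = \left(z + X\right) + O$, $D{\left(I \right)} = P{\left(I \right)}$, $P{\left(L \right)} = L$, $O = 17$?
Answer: $544$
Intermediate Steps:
$D{\left(I \right)} = I$
$R{\left(z,X \right)} = 17 + X + z$ ($R{\left(z,X \right)} = \left(z + X\right) + 17 = \left(X + z\right) + 17 = 17 + X + z$)
$- 16 R{\left(-51,D{\left(0 \right)} \right)} = - 16 \left(17 + 0 - 51\right) = \left(-16\right) \left(-34\right) = 544$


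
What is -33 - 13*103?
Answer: -1372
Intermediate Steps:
-33 - 13*103 = -33 - 1339 = -1372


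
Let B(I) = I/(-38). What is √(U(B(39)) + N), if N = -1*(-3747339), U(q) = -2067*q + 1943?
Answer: √5417026502/38 ≈ 1936.9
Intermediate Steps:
B(I) = -I/38 (B(I) = I*(-1/38) = -I/38)
U(q) = 1943 - 2067*q
N = 3747339
√(U(B(39)) + N) = √((1943 - (-2067)*39/38) + 3747339) = √((1943 - 2067*(-39/38)) + 3747339) = √((1943 + 80613/38) + 3747339) = √(154447/38 + 3747339) = √(142553329/38) = √5417026502/38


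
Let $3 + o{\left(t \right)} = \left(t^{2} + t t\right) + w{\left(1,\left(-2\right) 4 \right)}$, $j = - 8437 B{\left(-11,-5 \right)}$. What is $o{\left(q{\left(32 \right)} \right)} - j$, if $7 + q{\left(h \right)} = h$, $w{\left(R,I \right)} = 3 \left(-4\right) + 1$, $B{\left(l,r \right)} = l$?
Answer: $-91571$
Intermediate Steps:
$w{\left(R,I \right)} = -11$ ($w{\left(R,I \right)} = -12 + 1 = -11$)
$q{\left(h \right)} = -7 + h$
$j = 92807$ ($j = \left(-8437\right) \left(-11\right) = 92807$)
$o{\left(t \right)} = -14 + 2 t^{2}$ ($o{\left(t \right)} = -3 - \left(11 - t^{2} - t t\right) = -3 + \left(\left(t^{2} + t^{2}\right) - 11\right) = -3 + \left(2 t^{2} - 11\right) = -3 + \left(-11 + 2 t^{2}\right) = -14 + 2 t^{2}$)
$o{\left(q{\left(32 \right)} \right)} - j = \left(-14 + 2 \left(-7 + 32\right)^{2}\right) - 92807 = \left(-14 + 2 \cdot 25^{2}\right) - 92807 = \left(-14 + 2 \cdot 625\right) - 92807 = \left(-14 + 1250\right) - 92807 = 1236 - 92807 = -91571$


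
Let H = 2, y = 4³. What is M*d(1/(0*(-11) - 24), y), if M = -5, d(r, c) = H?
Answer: -10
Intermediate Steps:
y = 64
d(r, c) = 2
M*d(1/(0*(-11) - 24), y) = -5*2 = -10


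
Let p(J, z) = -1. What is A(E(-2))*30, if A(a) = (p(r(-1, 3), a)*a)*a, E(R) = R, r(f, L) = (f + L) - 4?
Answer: -120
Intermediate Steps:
r(f, L) = -4 + L + f (r(f, L) = (L + f) - 4 = -4 + L + f)
A(a) = -a² (A(a) = (-a)*a = -a²)
A(E(-2))*30 = -1*(-2)²*30 = -1*4*30 = -4*30 = -120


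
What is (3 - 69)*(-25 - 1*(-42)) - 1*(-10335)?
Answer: 9213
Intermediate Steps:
(3 - 69)*(-25 - 1*(-42)) - 1*(-10335) = -66*(-25 + 42) + 10335 = -66*17 + 10335 = -1122 + 10335 = 9213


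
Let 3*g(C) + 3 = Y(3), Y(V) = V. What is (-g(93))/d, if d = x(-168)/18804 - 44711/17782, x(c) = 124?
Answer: 0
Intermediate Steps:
g(C) = 0 (g(C) = -1 + (⅓)*3 = -1 + 1 = 0)
d = -209635169/83593182 (d = 124/18804 - 44711/17782 = 124*(1/18804) - 44711*1/17782 = 31/4701 - 44711/17782 = -209635169/83593182 ≈ -2.5078)
(-g(93))/d = (-1*0)/(-209635169/83593182) = 0*(-83593182/209635169) = 0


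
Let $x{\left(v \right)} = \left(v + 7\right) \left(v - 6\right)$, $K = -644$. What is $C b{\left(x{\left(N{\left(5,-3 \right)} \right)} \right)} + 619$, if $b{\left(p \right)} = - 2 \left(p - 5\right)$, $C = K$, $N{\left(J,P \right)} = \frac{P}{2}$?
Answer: $-58951$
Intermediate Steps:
$N{\left(J,P \right)} = \frac{P}{2}$ ($N{\left(J,P \right)} = P \frac{1}{2} = \frac{P}{2}$)
$C = -644$
$x{\left(v \right)} = \left(-6 + v\right) \left(7 + v\right)$ ($x{\left(v \right)} = \left(7 + v\right) \left(-6 + v\right) = \left(-6 + v\right) \left(7 + v\right)$)
$b{\left(p \right)} = 10 - 2 p$ ($b{\left(p \right)} = - 2 \left(-5 + p\right) = 10 - 2 p$)
$C b{\left(x{\left(N{\left(5,-3 \right)} \right)} \right)} + 619 = - 644 \left(10 - 2 \left(-42 + \frac{1}{2} \left(-3\right) + \left(\frac{1}{2} \left(-3\right)\right)^{2}\right)\right) + 619 = - 644 \left(10 - 2 \left(-42 - \frac{3}{2} + \left(- \frac{3}{2}\right)^{2}\right)\right) + 619 = - 644 \left(10 - 2 \left(-42 - \frac{3}{2} + \frac{9}{4}\right)\right) + 619 = - 644 \left(10 - - \frac{165}{2}\right) + 619 = - 644 \left(10 + \frac{165}{2}\right) + 619 = \left(-644\right) \frac{185}{2} + 619 = -59570 + 619 = -58951$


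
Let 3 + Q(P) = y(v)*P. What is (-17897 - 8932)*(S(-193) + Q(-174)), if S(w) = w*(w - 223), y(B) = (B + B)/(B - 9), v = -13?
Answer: -2148449247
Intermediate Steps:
y(B) = 2*B/(-9 + B) (y(B) = (2*B)/(-9 + B) = 2*B/(-9 + B))
S(w) = w*(-223 + w)
Q(P) = -3 + 13*P/11 (Q(P) = -3 + (2*(-13)/(-9 - 13))*P = -3 + (2*(-13)/(-22))*P = -3 + (2*(-13)*(-1/22))*P = -3 + 13*P/11)
(-17897 - 8932)*(S(-193) + Q(-174)) = (-17897 - 8932)*(-193*(-223 - 193) + (-3 + (13/11)*(-174))) = -26829*(-193*(-416) + (-3 - 2262/11)) = -26829*(80288 - 2295/11) = -26829*880873/11 = -2148449247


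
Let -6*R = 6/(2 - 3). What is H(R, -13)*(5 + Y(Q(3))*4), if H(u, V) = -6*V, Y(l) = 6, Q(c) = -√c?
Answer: 2262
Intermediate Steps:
R = 1 (R = -6/(6*(2 - 3)) = -6/(6*(-1)) = -(-1)*6/6 = -⅙*(-6) = 1)
H(R, -13)*(5 + Y(Q(3))*4) = (-6*(-13))*(5 + 6*4) = 78*(5 + 24) = 78*29 = 2262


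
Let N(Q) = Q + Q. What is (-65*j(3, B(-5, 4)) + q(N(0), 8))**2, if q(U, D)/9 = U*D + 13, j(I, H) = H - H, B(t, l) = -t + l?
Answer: 13689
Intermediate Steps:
N(Q) = 2*Q
B(t, l) = l - t
j(I, H) = 0
q(U, D) = 117 + 9*D*U (q(U, D) = 9*(U*D + 13) = 9*(D*U + 13) = 9*(13 + D*U) = 117 + 9*D*U)
(-65*j(3, B(-5, 4)) + q(N(0), 8))**2 = (-65*0 + (117 + 9*8*(2*0)))**2 = (0 + (117 + 9*8*0))**2 = (0 + (117 + 0))**2 = (0 + 117)**2 = 117**2 = 13689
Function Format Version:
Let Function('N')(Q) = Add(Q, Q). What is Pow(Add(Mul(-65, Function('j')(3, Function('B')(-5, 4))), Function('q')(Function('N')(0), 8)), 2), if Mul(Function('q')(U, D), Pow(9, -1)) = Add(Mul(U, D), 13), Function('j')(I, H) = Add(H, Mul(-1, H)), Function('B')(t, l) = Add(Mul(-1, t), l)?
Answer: 13689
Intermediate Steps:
Function('N')(Q) = Mul(2, Q)
Function('B')(t, l) = Add(l, Mul(-1, t))
Function('j')(I, H) = 0
Function('q')(U, D) = Add(117, Mul(9, D, U)) (Function('q')(U, D) = Mul(9, Add(Mul(U, D), 13)) = Mul(9, Add(Mul(D, U), 13)) = Mul(9, Add(13, Mul(D, U))) = Add(117, Mul(9, D, U)))
Pow(Add(Mul(-65, Function('j')(3, Function('B')(-5, 4))), Function('q')(Function('N')(0), 8)), 2) = Pow(Add(Mul(-65, 0), Add(117, Mul(9, 8, Mul(2, 0)))), 2) = Pow(Add(0, Add(117, Mul(9, 8, 0))), 2) = Pow(Add(0, Add(117, 0)), 2) = Pow(Add(0, 117), 2) = Pow(117, 2) = 13689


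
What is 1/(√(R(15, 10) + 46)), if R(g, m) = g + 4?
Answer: √65/65 ≈ 0.12403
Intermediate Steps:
R(g, m) = 4 + g
1/(√(R(15, 10) + 46)) = 1/(√((4 + 15) + 46)) = 1/(√(19 + 46)) = 1/(√65) = √65/65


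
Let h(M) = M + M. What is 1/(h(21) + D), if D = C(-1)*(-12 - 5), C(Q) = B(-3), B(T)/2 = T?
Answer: 1/144 ≈ 0.0069444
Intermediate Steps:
B(T) = 2*T
C(Q) = -6 (C(Q) = 2*(-3) = -6)
h(M) = 2*M
D = 102 (D = -6*(-12 - 5) = -6*(-17) = 102)
1/(h(21) + D) = 1/(2*21 + 102) = 1/(42 + 102) = 1/144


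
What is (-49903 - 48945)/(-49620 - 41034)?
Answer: 49424/45327 ≈ 1.0904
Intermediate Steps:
(-49903 - 48945)/(-49620 - 41034) = -98848/(-90654) = -98848*(-1/90654) = 49424/45327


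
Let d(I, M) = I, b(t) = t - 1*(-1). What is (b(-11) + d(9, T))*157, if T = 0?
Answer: -157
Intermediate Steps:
b(t) = 1 + t (b(t) = t + 1 = 1 + t)
(b(-11) + d(9, T))*157 = ((1 - 11) + 9)*157 = (-10 + 9)*157 = -1*157 = -157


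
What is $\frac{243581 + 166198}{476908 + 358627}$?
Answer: $\frac{409779}{835535} \approx 0.49044$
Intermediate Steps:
$\frac{243581 + 166198}{476908 + 358627} = \frac{409779}{835535}$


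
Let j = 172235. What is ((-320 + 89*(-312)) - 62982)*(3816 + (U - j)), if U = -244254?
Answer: 37582130110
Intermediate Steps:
((-320 + 89*(-312)) - 62982)*(3816 + (U - j)) = ((-320 + 89*(-312)) - 62982)*(3816 + (-244254 - 1*172235)) = ((-320 - 27768) - 62982)*(3816 + (-244254 - 172235)) = (-28088 - 62982)*(3816 - 416489) = -91070*(-412673) = 37582130110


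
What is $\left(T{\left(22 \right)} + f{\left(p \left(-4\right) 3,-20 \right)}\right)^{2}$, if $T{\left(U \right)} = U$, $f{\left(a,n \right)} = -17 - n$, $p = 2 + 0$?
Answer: $625$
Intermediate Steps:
$p = 2$
$\left(T{\left(22 \right)} + f{\left(p \left(-4\right) 3,-20 \right)}\right)^{2} = \left(22 - -3\right)^{2} = \left(22 + \left(-17 + 20\right)\right)^{2} = \left(22 + 3\right)^{2} = 25^{2} = 625$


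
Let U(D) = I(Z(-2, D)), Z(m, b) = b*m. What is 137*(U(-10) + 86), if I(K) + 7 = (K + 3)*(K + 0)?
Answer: 73843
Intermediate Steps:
I(K) = -7 + K*(3 + K) (I(K) = -7 + (K + 3)*(K + 0) = -7 + (3 + K)*K = -7 + K*(3 + K))
U(D) = -7 - 6*D + 4*D² (U(D) = -7 + (D*(-2))² + 3*(D*(-2)) = -7 + (-2*D)² + 3*(-2*D) = -7 + 4*D² - 6*D = -7 - 6*D + 4*D²)
137*(U(-10) + 86) = 137*((-7 - 6*(-10) + 4*(-10)²) + 86) = 137*((-7 + 60 + 4*100) + 86) = 137*((-7 + 60 + 400) + 86) = 137*(453 + 86) = 137*539 = 73843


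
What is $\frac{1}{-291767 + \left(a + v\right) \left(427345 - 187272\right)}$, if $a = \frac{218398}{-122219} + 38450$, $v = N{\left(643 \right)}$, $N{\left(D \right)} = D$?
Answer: $\frac{122219}{1146958464383764} \approx 1.0656 \cdot 10^{-10}$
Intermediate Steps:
$v = 643$
$a = \frac{4699102152}{122219}$ ($a = 218398 \left(- \frac{1}{122219}\right) + 38450 = - \frac{218398}{122219} + 38450 = \frac{4699102152}{122219} \approx 38448.0$)
$\frac{1}{-291767 + \left(a + v\right) \left(427345 - 187272\right)} = \frac{1}{-291767 + \left(\frac{4699102152}{122219} + 643\right) \left(427345 - 187272\right)} = \frac{1}{-291767 + \frac{4777688969}{122219} \cdot 240073} = \frac{1}{-291767 + \frac{1146994123854737}{122219}} = \frac{1}{\frac{1146958464383764}{122219}} = \frac{122219}{1146958464383764}$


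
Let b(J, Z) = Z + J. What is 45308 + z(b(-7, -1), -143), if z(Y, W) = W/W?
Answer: 45309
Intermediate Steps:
b(J, Z) = J + Z
z(Y, W) = 1
45308 + z(b(-7, -1), -143) = 45308 + 1 = 45309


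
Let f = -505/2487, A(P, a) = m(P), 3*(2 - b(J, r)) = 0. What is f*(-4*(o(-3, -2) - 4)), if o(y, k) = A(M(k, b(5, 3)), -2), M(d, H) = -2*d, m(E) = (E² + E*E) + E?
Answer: 64640/2487 ≈ 25.991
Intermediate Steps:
m(E) = E + 2*E² (m(E) = (E² + E²) + E = 2*E² + E = E + 2*E²)
b(J, r) = 2 (b(J, r) = 2 - ⅓*0 = 2 + 0 = 2)
A(P, a) = P*(1 + 2*P)
o(y, k) = -2*k*(1 - 4*k) (o(y, k) = (-2*k)*(1 + 2*(-2*k)) = (-2*k)*(1 - 4*k) = -2*k*(1 - 4*k))
f = -505/2487 (f = -505*1/2487 = -505/2487 ≈ -0.20306)
f*(-4*(o(-3, -2) - 4)) = -(-2020)*(2*(-2)*(-1 + 4*(-2)) - 4)/2487 = -(-2020)*(2*(-2)*(-1 - 8) - 4)/2487 = -(-2020)*(2*(-2)*(-9) - 4)/2487 = -(-2020)*(36 - 4)/2487 = -(-2020)*32/2487 = -505/2487*(-128) = 64640/2487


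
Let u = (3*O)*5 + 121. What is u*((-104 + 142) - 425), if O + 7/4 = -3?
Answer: -77013/4 ≈ -19253.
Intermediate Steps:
O = -19/4 (O = -7/4 - 3 = -19/4 ≈ -4.7500)
u = 199/4 (u = (3*(-19/4))*5 + 121 = -57/4*5 + 121 = -285/4 + 121 = 199/4 ≈ 49.750)
u*((-104 + 142) - 425) = 199*((-104 + 142) - 425)/4 = 199*(38 - 425)/4 = (199/4)*(-387) = -77013/4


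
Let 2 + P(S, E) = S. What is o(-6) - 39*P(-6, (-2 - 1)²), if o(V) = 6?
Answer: 318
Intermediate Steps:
P(S, E) = -2 + S
o(-6) - 39*P(-6, (-2 - 1)²) = 6 - 39*(-2 - 6) = 6 - 39*(-8) = 6 + 312 = 318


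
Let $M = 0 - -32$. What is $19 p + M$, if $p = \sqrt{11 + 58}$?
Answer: $32 + 19 \sqrt{69} \approx 189.83$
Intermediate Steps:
$M = 32$ ($M = 0 + 32 = 32$)
$p = \sqrt{69} \approx 8.3066$
$19 p + M = 19 \sqrt{69} + 32 = 32 + 19 \sqrt{69}$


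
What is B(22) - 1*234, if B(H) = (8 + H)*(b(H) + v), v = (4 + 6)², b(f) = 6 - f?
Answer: 2286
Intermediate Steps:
v = 100 (v = 10² = 100)
B(H) = (8 + H)*(106 - H) (B(H) = (8 + H)*((6 - H) + 100) = (8 + H)*(106 - H))
B(22) - 1*234 = (848 - 1*22² + 98*22) - 1*234 = (848 - 1*484 + 2156) - 234 = (848 - 484 + 2156) - 234 = 2520 - 234 = 2286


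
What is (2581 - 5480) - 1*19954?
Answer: -22853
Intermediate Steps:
(2581 - 5480) - 1*19954 = -2899 - 19954 = -22853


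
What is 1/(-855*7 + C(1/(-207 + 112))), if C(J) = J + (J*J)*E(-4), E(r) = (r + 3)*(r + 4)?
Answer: -95/568576 ≈ -0.00016708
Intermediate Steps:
E(r) = (3 + r)*(4 + r)
C(J) = J (C(J) = J + (J*J)*(12 + (-4)**2 + 7*(-4)) = J + J**2*(12 + 16 - 28) = J + J**2*0 = J + 0 = J)
1/(-855*7 + C(1/(-207 + 112))) = 1/(-855*7 + 1/(-207 + 112)) = 1/(-5985 + 1/(-95)) = 1/(-5985 - 1/95) = 1/(-568576/95) = -95/568576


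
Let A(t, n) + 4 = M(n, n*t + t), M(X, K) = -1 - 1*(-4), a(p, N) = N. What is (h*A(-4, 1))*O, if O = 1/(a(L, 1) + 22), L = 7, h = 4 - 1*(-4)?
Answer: -8/23 ≈ -0.34783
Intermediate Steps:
h = 8 (h = 4 + 4 = 8)
M(X, K) = 3 (M(X, K) = -1 + 4 = 3)
A(t, n) = -1 (A(t, n) = -4 + 3 = -1)
O = 1/23 (O = 1/(1 + 22) = 1/23 ≈ 0.043478)
(h*A(-4, 1))*O = (8*(-1))*(1/23) = -8*1/23 = -8/23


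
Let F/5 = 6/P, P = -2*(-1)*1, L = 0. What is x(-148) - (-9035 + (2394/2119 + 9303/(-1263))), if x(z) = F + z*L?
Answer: 8079059095/892099 ≈ 9056.2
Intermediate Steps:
P = 2 (P = 2*1 = 2)
F = 15 (F = 5*(6/2) = 5*(6*(½)) = 5*3 = 15)
x(z) = 15 (x(z) = 15 + z*0 = 15 + 0 = 15)
x(-148) - (-9035 + (2394/2119 + 9303/(-1263))) = 15 - (-9035 + (2394/2119 + 9303/(-1263))) = 15 - (-9035 + (2394*(1/2119) + 9303*(-1/1263))) = 15 - (-9035 + (2394/2119 - 3101/421)) = 15 - (-9035 - 5563145/892099) = 15 - 1*(-8065677610/892099) = 15 + 8065677610/892099 = 8079059095/892099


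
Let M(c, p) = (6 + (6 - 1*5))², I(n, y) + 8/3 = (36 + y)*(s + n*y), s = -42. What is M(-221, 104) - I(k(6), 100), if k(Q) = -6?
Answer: 262091/3 ≈ 87364.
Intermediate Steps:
I(n, y) = -8/3 + (-42 + n*y)*(36 + y) (I(n, y) = -8/3 + (36 + y)*(-42 + n*y) = -8/3 + (-42 + n*y)*(36 + y))
M(c, p) = 49 (M(c, p) = (6 + (6 - 5))² = (6 + 1)² = 7² = 49)
M(-221, 104) - I(k(6), 100) = 49 - (-4544/3 - 42*100 - 6*100² + 36*(-6)*100) = 49 - (-4544/3 - 4200 - 6*10000 - 21600) = 49 - (-4544/3 - 4200 - 60000 - 21600) = 49 - 1*(-261944/3) = 49 + 261944/3 = 262091/3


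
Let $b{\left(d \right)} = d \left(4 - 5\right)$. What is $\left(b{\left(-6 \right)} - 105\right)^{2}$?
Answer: $9801$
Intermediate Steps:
$b{\left(d \right)} = - d$ ($b{\left(d \right)} = d \left(-1\right) = - d$)
$\left(b{\left(-6 \right)} - 105\right)^{2} = \left(\left(-1\right) \left(-6\right) - 105\right)^{2} = \left(6 - 105\right)^{2} = \left(-99\right)^{2} = 9801$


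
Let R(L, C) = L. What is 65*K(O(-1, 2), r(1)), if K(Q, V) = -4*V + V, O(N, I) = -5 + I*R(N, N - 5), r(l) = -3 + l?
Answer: 390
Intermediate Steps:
O(N, I) = -5 + I*N
K(Q, V) = -3*V
65*K(O(-1, 2), r(1)) = 65*(-3*(-3 + 1)) = 65*(-3*(-2)) = 65*6 = 390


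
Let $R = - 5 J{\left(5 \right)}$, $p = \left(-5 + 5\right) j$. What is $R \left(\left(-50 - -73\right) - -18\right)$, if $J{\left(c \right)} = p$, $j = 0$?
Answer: $0$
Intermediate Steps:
$p = 0$ ($p = \left(-5 + 5\right) 0 = 0 \cdot 0 = 0$)
$J{\left(c \right)} = 0$
$R = 0$ ($R = \left(-5\right) 0 = 0$)
$R \left(\left(-50 - -73\right) - -18\right) = 0 \left(\left(-50 - -73\right) - -18\right) = 0 \left(\left(-50 + 73\right) + 18\right) = 0 \left(23 + 18\right) = 0 \cdot 41 = 0$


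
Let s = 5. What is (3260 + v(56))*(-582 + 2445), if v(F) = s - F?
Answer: 5978367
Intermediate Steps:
v(F) = 5 - F
(3260 + v(56))*(-582 + 2445) = (3260 + (5 - 1*56))*(-582 + 2445) = (3260 + (5 - 56))*1863 = (3260 - 51)*1863 = 3209*1863 = 5978367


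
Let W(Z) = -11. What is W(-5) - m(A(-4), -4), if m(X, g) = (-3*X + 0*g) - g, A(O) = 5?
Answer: 0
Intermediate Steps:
m(X, g) = -g - 3*X (m(X, g) = (-3*X + 0) - g = -3*X - g = -g - 3*X)
W(-5) - m(A(-4), -4) = -11 - (-1*(-4) - 3*5) = -11 - (4 - 15) = -11 - 1*(-11) = -11 + 11 = 0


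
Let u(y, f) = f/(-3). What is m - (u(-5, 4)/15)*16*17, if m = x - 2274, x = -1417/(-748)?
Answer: -75665251/33660 ≈ -2247.9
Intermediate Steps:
x = 1417/748 (x = -1417*(-1/748) = 1417/748 ≈ 1.8944)
u(y, f) = -f/3 (u(y, f) = f*(-⅓) = -f/3)
m = -1699535/748 (m = 1417/748 - 2274 = -1699535/748 ≈ -2272.1)
m - (u(-5, 4)/15)*16*17 = -1699535/748 - (-⅓*4/15)*16*17 = -1699535/748 - -4/3*1/15*16*17 = -1699535/748 - (-4/45*16)*17 = -1699535/748 - (-64)*17/45 = -1699535/748 - 1*(-1088/45) = -1699535/748 + 1088/45 = -75665251/33660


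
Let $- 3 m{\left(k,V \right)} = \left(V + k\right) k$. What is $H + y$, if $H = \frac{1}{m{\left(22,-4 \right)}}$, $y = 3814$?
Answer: $\frac{503447}{132} \approx 3814.0$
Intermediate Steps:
$m{\left(k,V \right)} = - \frac{k \left(V + k\right)}{3}$ ($m{\left(k,V \right)} = - \frac{\left(V + k\right) k}{3} = - \frac{k \left(V + k\right)}{3}$)
$H = - \frac{1}{132}$ ($H = \frac{1}{\left(- \frac{1}{3}\right) 22 \left(-4 + 22\right)} = \frac{1}{\left(- \frac{1}{3}\right) 22 \cdot 18} = \frac{1}{-132} = - \frac{1}{132} \approx -0.0075758$)
$H + y = - \frac{1}{132} + 3814 = \frac{503447}{132}$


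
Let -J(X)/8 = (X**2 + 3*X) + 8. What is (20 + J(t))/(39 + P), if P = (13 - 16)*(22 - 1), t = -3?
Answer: 11/6 ≈ 1.8333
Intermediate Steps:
P = -63 (P = -3*21 = -63)
J(X) = -64 - 24*X - 8*X**2 (J(X) = -8*((X**2 + 3*X) + 8) = -8*(8 + X**2 + 3*X) = -64 - 24*X - 8*X**2)
(20 + J(t))/(39 + P) = (20 + (-64 - 24*(-3) - 8*(-3)**2))/(39 - 63) = (20 + (-64 + 72 - 8*9))/(-24) = (20 + (-64 + 72 - 72))*(-1/24) = (20 - 64)*(-1/24) = -44*(-1/24) = 11/6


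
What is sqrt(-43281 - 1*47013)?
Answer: I*sqrt(90294) ≈ 300.49*I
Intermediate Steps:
sqrt(-43281 - 1*47013) = sqrt(-43281 - 47013) = sqrt(-90294) = I*sqrt(90294)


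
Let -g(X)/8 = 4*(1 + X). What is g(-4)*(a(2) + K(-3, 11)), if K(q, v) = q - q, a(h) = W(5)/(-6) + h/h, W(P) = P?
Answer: 16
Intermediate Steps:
a(h) = ⅙ (a(h) = 5/(-6) + h/h = 5*(-⅙) + 1 = -⅚ + 1 = ⅙)
K(q, v) = 0
g(X) = -32 - 32*X (g(X) = -32*(1 + X) = -8*(4 + 4*X) = -32 - 32*X)
g(-4)*(a(2) + K(-3, 11)) = (-32 - 32*(-4))*(⅙ + 0) = (-32 + 128)*(⅙) = 96*(⅙) = 16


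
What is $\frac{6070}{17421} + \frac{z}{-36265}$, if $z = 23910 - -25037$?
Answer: $- \frac{632577137}{631772565} \approx -1.0013$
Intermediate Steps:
$z = 48947$ ($z = 23910 + 25037 = 48947$)
$\frac{6070}{17421} + \frac{z}{-36265} = \frac{6070}{17421} + \frac{48947}{-36265} = 6070 \cdot \frac{1}{17421} + 48947 \left(- \frac{1}{36265}\right) = \frac{6070}{17421} - \frac{48947}{36265} = - \frac{632577137}{631772565}$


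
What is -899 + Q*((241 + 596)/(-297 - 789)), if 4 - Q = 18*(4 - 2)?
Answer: -158255/181 ≈ -874.34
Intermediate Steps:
Q = -32 (Q = 4 - 18*(4 - 2) = 4 - 18*2 = 4 - 1*36 = 4 - 36 = -32)
-899 + Q*((241 + 596)/(-297 - 789)) = -899 - 32*(241 + 596)/(-297 - 789) = -899 - 26784/(-1086) = -899 - 26784*(-1)/1086 = -899 - 32*(-279/362) = -899 + 4464/181 = -158255/181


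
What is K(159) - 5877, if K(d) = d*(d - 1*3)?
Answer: 18927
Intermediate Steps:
K(d) = d*(-3 + d) (K(d) = d*(d - 3) = d*(-3 + d))
K(159) - 5877 = 159*(-3 + 159) - 5877 = 159*156 - 5877 = 24804 - 5877 = 18927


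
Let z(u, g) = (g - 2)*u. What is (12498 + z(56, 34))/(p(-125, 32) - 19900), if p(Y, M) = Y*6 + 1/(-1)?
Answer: -14290/20651 ≈ -0.69198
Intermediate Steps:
p(Y, M) = -1 + 6*Y (p(Y, M) = 6*Y - 1 = -1 + 6*Y)
z(u, g) = u*(-2 + g) (z(u, g) = (-2 + g)*u = u*(-2 + g))
(12498 + z(56, 34))/(p(-125, 32) - 19900) = (12498 + 56*(-2 + 34))/((-1 + 6*(-125)) - 19900) = (12498 + 56*32)/((-1 - 750) - 19900) = (12498 + 1792)/(-751 - 19900) = 14290/(-20651) = 14290*(-1/20651) = -14290/20651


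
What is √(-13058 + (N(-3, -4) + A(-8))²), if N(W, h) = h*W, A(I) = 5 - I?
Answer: I*√12433 ≈ 111.5*I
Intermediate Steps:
N(W, h) = W*h
√(-13058 + (N(-3, -4) + A(-8))²) = √(-13058 + (-3*(-4) + (5 - 1*(-8)))²) = √(-13058 + (12 + (5 + 8))²) = √(-13058 + (12 + 13)²) = √(-13058 + 25²) = √(-13058 + 625) = √(-12433) = I*√12433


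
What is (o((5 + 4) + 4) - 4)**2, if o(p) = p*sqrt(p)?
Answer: 2213 - 104*sqrt(13) ≈ 1838.0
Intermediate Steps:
o(p) = p**(3/2)
(o((5 + 4) + 4) - 4)**2 = (((5 + 4) + 4)**(3/2) - 4)**2 = ((9 + 4)**(3/2) - 4)**2 = (13**(3/2) - 4)**2 = (13*sqrt(13) - 4)**2 = (-4 + 13*sqrt(13))**2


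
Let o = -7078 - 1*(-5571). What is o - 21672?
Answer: -23179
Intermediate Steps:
o = -1507 (o = -7078 + 5571 = -1507)
o - 21672 = -1507 - 21672 = -23179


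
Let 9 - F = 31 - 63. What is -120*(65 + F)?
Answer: -12720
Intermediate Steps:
F = 41 (F = 9 - (31 - 63) = 9 - 1*(-32) = 9 + 32 = 41)
-120*(65 + F) = -120*(65 + 41) = -120*106 = -12720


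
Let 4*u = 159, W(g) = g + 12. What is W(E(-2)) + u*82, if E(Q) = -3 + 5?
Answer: 6547/2 ≈ 3273.5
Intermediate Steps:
E(Q) = 2
W(g) = 12 + g
u = 159/4 (u = (¼)*159 = 159/4 ≈ 39.750)
W(E(-2)) + u*82 = (12 + 2) + (159/4)*82 = 14 + 6519/2 = 6547/2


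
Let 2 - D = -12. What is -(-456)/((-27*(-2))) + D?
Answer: 202/9 ≈ 22.444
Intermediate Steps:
D = 14 (D = 2 - 1*(-12) = 2 + 12 = 14)
-(-456)/((-27*(-2))) + D = -(-456)/((-27*(-2))) + 14 = -(-456)/54 + 14 = -38*(-2/9) + 14 = 76/9 + 14 = 202/9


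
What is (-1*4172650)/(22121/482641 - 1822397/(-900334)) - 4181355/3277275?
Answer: -396151880562117369871987/196522843860700135 ≈ -2.0158e+6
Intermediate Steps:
(-1*4172650)/(22121/482641 - 1822397/(-900334)) - 4181355/3277275 = -4172650/(22121*(1/482641) - 1822397*(-1/900334)) - 4181355*1/3277275 = -4172650/(22121/482641 + 1822397/900334) - 278757/218485 = -4172650/899479798891/434538102094 - 278757/218485 = -4172650*434538102094/899479798891 - 278757/218485 = -1813175411702529100/899479798891 - 278757/218485 = -396151880562117369871987/196522843860700135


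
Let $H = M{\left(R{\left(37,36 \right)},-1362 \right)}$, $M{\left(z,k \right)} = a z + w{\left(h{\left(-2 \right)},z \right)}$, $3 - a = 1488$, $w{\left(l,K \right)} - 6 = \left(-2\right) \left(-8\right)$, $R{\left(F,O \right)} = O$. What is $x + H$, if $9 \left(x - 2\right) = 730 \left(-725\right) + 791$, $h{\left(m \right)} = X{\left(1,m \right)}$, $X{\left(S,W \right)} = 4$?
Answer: $- \frac{336461}{3} \approx -1.1215 \cdot 10^{5}$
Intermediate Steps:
$h{\left(m \right)} = 4$
$w{\left(l,K \right)} = 22$ ($w{\left(l,K \right)} = 6 - -16 = 6 + 16 = 22$)
$a = -1485$ ($a = 3 - 1488 = -1485$)
$x = - \frac{176147}{3}$ ($x = 2 + \frac{730 \left(-725\right) + 791}{9} = 2 + \frac{-529250 + 791}{9} = 2 + \frac{1}{9} \left(-528459\right) = 2 - \frac{176153}{3} = - \frac{176147}{3} \approx -58716.0$)
$M{\left(z,k \right)} = 22 - 1485 z$ ($M{\left(z,k \right)} = - 1485 z + 22 = 22 - 1485 z$)
$H = -53438$ ($H = 22 - 53460 = -53438$)
$x + H = - \frac{176147}{3} - 53438 = - \frac{336461}{3}$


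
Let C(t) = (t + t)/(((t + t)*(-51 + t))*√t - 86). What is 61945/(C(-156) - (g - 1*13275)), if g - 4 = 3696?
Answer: 96484939938838223435/14913928483628318161 - 624102317280*I*√39/14913928483628318161 ≈ 6.4695 - 2.6133e-7*I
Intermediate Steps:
g = 3700 (g = 4 + 3696 = 3700)
C(t) = 2*t/(-86 + 2*t^(3/2)*(-51 + t)) (C(t) = (2*t)/(((2*t)*(-51 + t))*√t - 86) = (2*t)/((2*t*(-51 + t))*√t - 86) = (2*t)/(2*t^(3/2)*(-51 + t) - 86) = (2*t)/(-86 + 2*t^(3/2)*(-51 + t)) = 2*t/(-86 + 2*t^(3/2)*(-51 + t)))
61945/(C(-156) - (g - 1*13275)) = 61945/(-156/(-43 + (-156)^(5/2) - (-15912)*I*√39) - (3700 - 1*13275)) = 61945/(-156/(-43 + 48672*I*√39 - (-15912)*I*√39) - (3700 - 13275)) = 61945/(-156/(-43 + 48672*I*√39 + 15912*I*√39) - 1*(-9575)) = 61945/(-156/(-43 + 64584*I*√39) + 9575) = 61945/(9575 - 156/(-43 + 64584*I*√39))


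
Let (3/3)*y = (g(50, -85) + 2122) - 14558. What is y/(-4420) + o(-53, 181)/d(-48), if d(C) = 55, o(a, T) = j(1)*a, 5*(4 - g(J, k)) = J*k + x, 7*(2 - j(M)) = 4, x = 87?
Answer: 2123169/1701700 ≈ 1.2477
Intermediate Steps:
j(M) = 10/7 (j(M) = 2 - ⅐*4 = 2 - 4/7 = 10/7)
g(J, k) = -67/5 - J*k/5 (g(J, k) = 4 - (J*k + 87)/5 = 4 - (87 + J*k)/5 = 4 + (-87/5 - J*k/5) = -67/5 - J*k/5)
o(a, T) = 10*a/7
y = -57997/5 (y = ((-67/5 - ⅕*50*(-85)) + 2122) - 14558 = ((-67/5 + 850) + 2122) - 14558 = (4183/5 + 2122) - 14558 = 14793/5 - 14558 = -57997/5 ≈ -11599.)
y/(-4420) + o(-53, 181)/d(-48) = -57997/5/(-4420) + ((10/7)*(-53))/55 = -57997/5*(-1/4420) - 530/7*1/55 = 57997/22100 - 106/77 = 2123169/1701700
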